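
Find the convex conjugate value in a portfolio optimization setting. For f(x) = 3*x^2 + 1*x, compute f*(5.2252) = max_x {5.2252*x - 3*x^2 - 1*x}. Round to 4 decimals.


f*(y) = sup_x {y*x - a*x^2 - b*x} = sup_x {(y-b)*x - a*x^2}
FOC: (y - b) - 2a*x = 0 => x* = (y - b)/(2a)
x* = (5.2252 - 1)/(2*3) = 0.7042
f*(5.2252) = (y-b)^2/(4a) = (5.2252 - 1)^2/(4*3)
= 17.8523/12 = 1.4877


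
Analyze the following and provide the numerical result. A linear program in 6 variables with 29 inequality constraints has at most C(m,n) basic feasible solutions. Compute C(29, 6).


Each vertex corresponds to some choice of n active constraints out of m, so the number of vertices is at most C(m, n) = m! / (n!(m-n)!).
m = 29, n = 6
Numerator: 29 * 28 * 27 * 26 * 25 * 24
Denominator: 6! = 720
C(29, 6) = 475020


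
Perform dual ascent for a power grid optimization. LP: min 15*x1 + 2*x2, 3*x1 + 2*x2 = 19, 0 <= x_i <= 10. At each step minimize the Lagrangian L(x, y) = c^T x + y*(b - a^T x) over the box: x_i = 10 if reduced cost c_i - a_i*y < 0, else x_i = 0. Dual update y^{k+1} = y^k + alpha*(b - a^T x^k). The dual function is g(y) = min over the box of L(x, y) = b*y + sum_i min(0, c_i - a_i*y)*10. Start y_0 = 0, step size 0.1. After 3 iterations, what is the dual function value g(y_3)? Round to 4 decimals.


Dual ascent for LP: min 15*x1 + 2*x2, 3*x1 + 2*x2 = 19, 0 <= x_i <= 10
Step 1: y^k = 0.0, reduced costs: (15.0, 2.0)
  x^k = (0.0, 0.0), subgradient = b - a^T x = 19.0
  y^{k+1} = 0.0 + 0.1*19.0 = 1.9
Step 2: y^k = 1.9, reduced costs: (9.3, -1.8)
  x^k = (0.0, 10.0), subgradient = b - a^T x = -1.0
  y^{k+1} = 1.9 + 0.1*-1.0 = 1.8
Step 3: y^k = 1.8, reduced costs: (9.6, -1.6)
  x^k = (0.0, 10.0), subgradient = b - a^T x = -1.0
  y^{k+1} = 1.8 + 0.1*-1.0 = 1.7
Dual objective at y_3 = 1.7: reduced costs (9.9, -1.4), box minimizer x = (0.0, 10.0)
g(y_3) = b*y + (c1 - a1*y)*x1 + (c2 - a2*y)*x2 = 19*1.7 + 9.9*0.0 + (-1.4)*10.0 = 32.3 + 0.0 - 14.0 = 18.3


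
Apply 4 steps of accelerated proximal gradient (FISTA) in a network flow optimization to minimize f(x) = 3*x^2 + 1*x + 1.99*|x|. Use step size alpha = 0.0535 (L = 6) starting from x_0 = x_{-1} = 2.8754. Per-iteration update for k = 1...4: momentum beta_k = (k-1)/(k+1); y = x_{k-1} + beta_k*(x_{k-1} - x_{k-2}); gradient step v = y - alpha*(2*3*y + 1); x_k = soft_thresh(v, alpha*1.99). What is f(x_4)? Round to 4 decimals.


FISTA on f(x) = 3*x^2 + 1*x + 1.99*|x|
L = 6, alpha = 0.0535
Iteration 1: beta = 0.0, y = 2.8754 + 0.0*(2.8754 - 2.8754) = 2.8754
  grad(y) = 18.2524, v = y - alpha*grad = 1.8989
  prox(v) = soft_thresh(1.8989, 0.1065) = 1.7924
Iteration 2: beta = 0.3333, y = 1.7924 + 0.3333*(1.7924 - 2.8754) = 1.4314
  grad(y) = 9.5887, v = y - alpha*grad = 0.9184
  prox(v) = soft_thresh(0.9184, 0.1065) = 0.812
Iteration 3: beta = 0.5, y = 0.812 + 0.5*(0.812 - 1.7924) = 0.3218
  grad(y) = 2.9306, v = y - alpha*grad = 0.165
  prox(v) = soft_thresh(0.165, 0.1065) = 0.0585
Iteration 4: beta = 0.6, y = 0.0585 + 0.6*(0.0585 - 0.812) = -0.3936
  grad(y) = -1.3614, v = y - alpha*grad = -0.3207
  prox(v) = soft_thresh(-0.3207, 0.1065) = -0.2143
f(x_4) = 3*(-0.2143)^2 + 1*(-0.2143) + 1.99*|-0.2143| = 0.3499


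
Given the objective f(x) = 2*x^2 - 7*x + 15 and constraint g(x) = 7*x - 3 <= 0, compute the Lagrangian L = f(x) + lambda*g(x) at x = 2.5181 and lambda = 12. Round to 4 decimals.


Step 1: Evaluate f(x).
f(2.5181) = 2*2.5181^2 - 7*2.5181 + 15 = 10.055
Step 2: Evaluate g(x).
g(2.5181) = 7*2.5181 - 3 = 14.6267
Step 3: Compute Lagrangian.
L = 10.055 + 12*14.6267 = 185.5754


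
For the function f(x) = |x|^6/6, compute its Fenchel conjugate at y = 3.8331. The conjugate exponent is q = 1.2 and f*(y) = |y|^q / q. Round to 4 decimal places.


The conjugate exponent q satisfies 1/p + 1/q = 1.
p = 6, so q = 6/(6 - 1) = 1.2
|y|^q = 3.8331^1.2 = 5.0149
f*(3.8331) = 5.0149 / 1.2 = 4.1791


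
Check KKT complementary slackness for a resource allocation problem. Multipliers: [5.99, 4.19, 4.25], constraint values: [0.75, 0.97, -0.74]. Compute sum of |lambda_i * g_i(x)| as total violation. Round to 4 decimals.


KKT complementary slackness check:
lambda_1 * g_1 = 5.99 * 0.75 = 4.4925
lambda_2 * g_2 = 4.19 * 0.97 = 4.0643
lambda_3 * g_3 = 4.25 * -0.74 = -3.145
Total violation = 4.4925 + 4.0643 + 3.145 = 11.7018


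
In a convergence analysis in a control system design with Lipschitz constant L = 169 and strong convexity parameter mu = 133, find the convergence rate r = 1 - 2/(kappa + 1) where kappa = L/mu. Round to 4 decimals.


Step 1: Compute the condition number.
kappa = L/mu = 169/133 = 1.2707
Step 2: Compute the convergence rate.
r = 1 - 2/(kappa + 1) = 1 - 2*mu/(L + mu) = (L - mu)/(L + mu) = 36/302 = 0.1192


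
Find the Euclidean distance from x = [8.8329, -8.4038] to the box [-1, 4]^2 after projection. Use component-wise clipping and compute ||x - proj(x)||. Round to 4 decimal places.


Project each component onto [-1, 4].
clip(8.8329) = 4.0, clip(-8.4038) = -1.0
Projection = [4.0, -1.0]
Squared diffs: [23.3569, 54.8163]
Distance = sqrt(78.1732) = 8.8416


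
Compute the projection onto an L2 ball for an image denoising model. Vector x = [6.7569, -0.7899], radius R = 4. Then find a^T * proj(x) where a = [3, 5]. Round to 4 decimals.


Step 1: Compute ||x|| (intermediates to 6 decimals).
||x|| = sqrt(6.7569^2 + (-0.7899)^2) = 6.802914
Step 2: Project.
Since ||x|| > R, scale = R/||x|| = 4/6.802914 = 0.587983, proj(x) = scale * x
proj(x) = [3.972942, -0.464448]
Step 3: Dot product.
a^T * proj(x) = 3*3.972942 + 5*(-0.464448) = 9.5966


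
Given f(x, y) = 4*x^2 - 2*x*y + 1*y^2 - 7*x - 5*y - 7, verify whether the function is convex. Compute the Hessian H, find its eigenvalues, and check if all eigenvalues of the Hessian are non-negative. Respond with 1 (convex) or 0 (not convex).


The Hessian of f(x,y) = 4*x^2 - 2*x*y + 1*y^2 - 7*x - 5*y - 7 is:
H = [[8, -2], [-2, 2]]
Trace = 8 + 2 = 10
Determinant = 8*2 - (-2)^2 = 12
Discriminant = (10)^2 - 4*12 = 52.0
Eigenvalues: lambda_1 = 1.3944, lambda_2 = 8.6056
The function is convex.

1


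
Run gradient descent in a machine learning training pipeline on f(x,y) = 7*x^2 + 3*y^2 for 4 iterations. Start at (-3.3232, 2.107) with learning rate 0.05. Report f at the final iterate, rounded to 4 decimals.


Gradient descent on f(x,y) = 7*x^2 + 3*y^2.
Starting point: (-3.3232, 2.107), alpha = 0.05
Step 1: grad_x = 2*7*-3.3232 = -46.5248, grad_y = 2*3*2.107 = 12.642
  x_1 = -3.3232 - 0.05*-46.5248 = -0.997
  y_1 = 2.107 - 0.05*12.642 = 1.4749
Step 2: grad_x = 2*7*-0.997 = -13.9574, grad_y = 2*3*1.4749 = 8.8494
  x_2 = -0.997 - 0.05*-13.9574 = -0.2991
  y_2 = 1.4749 - 0.05*8.8494 = 1.0324
Step 3: grad_x = 2*7*-0.2991 = -4.1872, grad_y = 2*3*1.0324 = 6.1946
  x_3 = -0.2991 - 0.05*-4.1872 = -0.0897
  y_3 = 1.0324 - 0.05*6.1946 = 0.7227
Step 4: grad_x = 2*7*-0.0897 = -1.2562, grad_y = 2*3*0.7227 = 4.3362
  x_4 = -0.0897 - 0.05*-1.2562 = -0.0269
  y_4 = 0.7227 - 0.05*4.3362 = 0.5059
f(-0.0269, 0.5059) = 7*(-0.0269)^2 + 3*0.5059^2 = 0.7728


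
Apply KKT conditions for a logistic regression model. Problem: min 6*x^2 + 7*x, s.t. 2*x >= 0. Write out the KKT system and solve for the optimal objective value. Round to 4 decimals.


Step 1: Try lambda = 0 (constraint inactive).
x_unc = -7/(2*6) = -0.5833
Check: 2*-0.5833 = -1.1666 < 0 -- violated!
Step 2: Constraint must be active: 2*x = 0
x* = 0/2 = 0.0
lambda = (2*6*0.0 + 7)/2 = 3.5
Step 3: Compute optimal value.
f(x*) = 6*0.0^2 + 7*0.0 = 0.0


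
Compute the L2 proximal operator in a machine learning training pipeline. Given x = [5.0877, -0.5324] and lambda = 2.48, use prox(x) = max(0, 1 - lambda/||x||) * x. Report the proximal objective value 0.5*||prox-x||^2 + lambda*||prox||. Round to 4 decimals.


Step 1: Compute ||x||.
||x|| = 5.1155
Step 2: Compute scaling factor.
scale = max(0, 1 - 2.48/5.1155) = 0.5152
Step 3: prox(x) = [2.6212, -0.2743]
||prox(x)|| = 2.6355
Step 4: Proximal objective.
0.5*||prox-x||^2 = 3.0752
lambda*||prox|| = 6.536
Total = 9.6112


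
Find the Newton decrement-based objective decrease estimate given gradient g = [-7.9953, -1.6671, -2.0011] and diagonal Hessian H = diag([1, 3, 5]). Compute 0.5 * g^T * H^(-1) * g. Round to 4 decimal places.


Step 1: H is diagonal, so H^(-1) * g = [-7.9953, -0.5557, -0.4002].
Step 2: g^T H^(-1) g = sum_i g_i^2 / H_ii
  = (-7.9953)^2/1 + (-1.6671)^2/3 + (-2.0011)^2/5
  = 63.9248 + 0.9264 + 0.8009 = 65.6521
Step 3: Objective decrease = 0.5 * g^T H^(-1) g = 32.8261


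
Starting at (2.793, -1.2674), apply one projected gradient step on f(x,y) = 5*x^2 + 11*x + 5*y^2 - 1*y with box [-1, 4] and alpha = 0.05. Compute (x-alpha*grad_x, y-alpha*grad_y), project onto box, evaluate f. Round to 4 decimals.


Step 1: Compute gradient at (2.793, -1.2674).
grad_x = 2*5*2.793 + 11 = 38.93
grad_y = 2*5*-1.2674 - 1 = -13.674
Step 2: Gradient step.
x_raw = 2.793 - 0.05*38.93 = 0.8465
y_raw = -1.2674 - 0.05*-13.674 = -0.5837
Step 3: Project onto [-1, 4].
x_proj = clip(0.8465) = 0.8465
y_proj = clip(-0.5837) = -0.5837
Step 4: Evaluate f.
f(0.8465, -0.5837) = 15.1815


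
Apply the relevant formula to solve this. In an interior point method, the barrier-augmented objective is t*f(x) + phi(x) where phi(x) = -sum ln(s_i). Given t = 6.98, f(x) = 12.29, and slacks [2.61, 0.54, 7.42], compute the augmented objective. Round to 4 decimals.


Step 1: Compute log-barrier.
ln values: [0.9594, -0.6162, 2.0042]
phi = -(0.9594 - 0.6162 + 2.0042) = -2.3473
Step 2: Compute augmented objective.
t*f(x) = 6.98*12.29 = 85.7842
Total = 85.7842 - 2.3473 = 83.4369


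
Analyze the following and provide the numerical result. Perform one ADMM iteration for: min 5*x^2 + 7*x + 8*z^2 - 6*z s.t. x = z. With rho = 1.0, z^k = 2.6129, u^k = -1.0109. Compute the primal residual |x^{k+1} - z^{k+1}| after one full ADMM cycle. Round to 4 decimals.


ADMM iteration with rho = 1.0, z^k = 2.6129, u^k = -1.0109
Step 1: x-update.
Minimize 5*x^2 + 7*x + (1.0/2)*(x - 2.6129 - 1.0109)^2
FOC: (2*5 + 1.0)*x = -7 + 1.0*(2.6129 + 1.0109)
x^{k+1} = -0.3069
Step 2: z-update.
Minimize 8*z^2 - 6*z + (1.0/2)*(-0.3069 - z - 1.0109)^2
FOC: (2*8 + 1.0)*z = 6 + 1.0*(-0.3069 - 1.0109)
z^{k+1} = 0.2754
Step 3: u-update.
u^{k+1} = -1.0109 - 0.3069 - 0.2754 = -1.5932
Step 4: Primal residual = |-0.3069 - 0.2754| = 0.5823


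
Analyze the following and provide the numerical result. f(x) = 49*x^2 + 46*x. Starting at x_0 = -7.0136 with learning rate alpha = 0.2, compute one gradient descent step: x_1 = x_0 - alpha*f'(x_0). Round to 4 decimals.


We compute the gradient at x_0 and apply the update.
f'(x) = 98*x + 46
f'(-7.0136) = 98*-7.0136 + 46 = -641.3328
x_1 = -7.0136 - 0.2*-641.3328 = 121.253


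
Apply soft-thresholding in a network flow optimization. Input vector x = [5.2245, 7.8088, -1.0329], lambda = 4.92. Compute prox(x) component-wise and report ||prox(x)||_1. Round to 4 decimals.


Soft-thresholding with lambda = 4.92:
prox(5.2245) = sign(5.2245)*max(|5.2245| - 4.92, 0) = 0.3045
prox(7.8088) = sign(7.8088)*max(|7.8088| - 4.92, 0) = 2.8888
prox(-1.0329) = sign(-1.0329)*max(|-1.0329| - 4.92, 0) = 0.0
prox(x) = [0.3045, 2.8888, 0.0]
||prox(x)||_1 = 0.3045 + 2.8888 + 0.0 = 3.1933


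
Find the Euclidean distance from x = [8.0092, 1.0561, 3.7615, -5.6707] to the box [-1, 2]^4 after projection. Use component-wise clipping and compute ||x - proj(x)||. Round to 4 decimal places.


Project each component onto [-1, 2].
clip(8.0092) = 2.0, clip(1.0561) = 1.0561, clip(3.7615) = 2.0, clip(-5.6707) = -1.0
Projection = [2.0, 1.0561, 2.0, -1.0]
Squared diffs: [36.1105, 0.0, 3.1029, 21.8154]
Distance = sqrt(61.0288) = 7.8121


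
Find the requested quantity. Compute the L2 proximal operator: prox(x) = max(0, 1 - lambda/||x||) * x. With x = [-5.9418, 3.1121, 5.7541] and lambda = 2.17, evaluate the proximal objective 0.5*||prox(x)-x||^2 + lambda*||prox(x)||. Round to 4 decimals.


Step 1: Compute ||x||.
||x|| = 8.8374
Step 2: Compute scaling factor.
scale = max(0, 1 - 2.17/8.8374) = 0.7545
Step 3: prox(x) = [-4.4828, 2.3479, 4.3412]
||prox(x)|| = 6.6674
Step 4: Proximal objective.
0.5*||prox-x||^2 = 2.3545
lambda*||prox|| = 14.4683
Total = 16.8227


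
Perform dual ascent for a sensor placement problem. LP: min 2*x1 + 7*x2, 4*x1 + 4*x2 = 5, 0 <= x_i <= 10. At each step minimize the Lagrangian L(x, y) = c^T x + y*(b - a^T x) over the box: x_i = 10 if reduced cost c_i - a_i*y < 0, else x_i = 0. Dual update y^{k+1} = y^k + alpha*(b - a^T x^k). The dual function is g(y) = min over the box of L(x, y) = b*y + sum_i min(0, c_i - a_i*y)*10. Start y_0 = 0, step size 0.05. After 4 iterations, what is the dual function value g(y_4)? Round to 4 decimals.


Dual ascent for LP: min 2*x1 + 7*x2, 4*x1 + 4*x2 = 5, 0 <= x_i <= 10
Step 1: y^k = 0.0, reduced costs: (2.0, 7.0)
  x^k = (0.0, 0.0), subgradient = b - a^T x = 5.0
  y^{k+1} = 0.0 + 0.05*5.0 = 0.25
Step 2: y^k = 0.25, reduced costs: (1.0, 6.0)
  x^k = (0.0, 0.0), subgradient = b - a^T x = 5.0
  y^{k+1} = 0.25 + 0.05*5.0 = 0.5
Step 3: y^k = 0.5, reduced costs: (0.0, 5.0)
  x^k = (0.0, 0.0), subgradient = b - a^T x = 5.0
  y^{k+1} = 0.5 + 0.05*5.0 = 0.75
Step 4: y^k = 0.75, reduced costs: (-1.0, 4.0)
  x^k = (10.0, 0.0), subgradient = b - a^T x = -35.0
  y^{k+1} = 0.75 + 0.05*-35.0 = -1.0
Dual objective at y_4 = -1.0: reduced costs (6.0, 11.0), box minimizer x = (0.0, 0.0)
g(y_4) = b*y + (c1 - a1*y)*x1 + (c2 - a2*y)*x2 = 5*(-1.0) + 6.0*0.0 + 11.0*0.0 = -5.0 + 0.0 + 0.0 = -5.0


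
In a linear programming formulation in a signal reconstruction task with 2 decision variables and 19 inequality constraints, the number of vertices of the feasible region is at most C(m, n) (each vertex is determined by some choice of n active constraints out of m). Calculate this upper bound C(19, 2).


Each vertex corresponds to some choice of n active constraints out of m, so the number of vertices is at most C(m, n) = m! / (n!(m-n)!).
m = 19, n = 2
Numerator: 19 * 18
Denominator: 2! = 2
C(19, 2) = 171


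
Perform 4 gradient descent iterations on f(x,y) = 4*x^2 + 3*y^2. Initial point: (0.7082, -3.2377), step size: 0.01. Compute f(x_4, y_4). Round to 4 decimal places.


Gradient descent on f(x,y) = 4*x^2 + 3*y^2.
Starting point: (0.7082, -3.2377), alpha = 0.01
Step 1: grad_x = 2*4*0.7082 = 5.6656, grad_y = 2*3*-3.2377 = -19.4262
  x_1 = 0.7082 - 0.01*5.6656 = 0.6515
  y_1 = -3.2377 - 0.01*-19.4262 = -3.0434
Step 2: grad_x = 2*4*0.6515 = 5.2124, grad_y = 2*3*-3.0434 = -18.2606
  x_2 = 0.6515 - 0.01*5.2124 = 0.5994
  y_2 = -3.0434 - 0.01*-18.2606 = -2.8608
Step 3: grad_x = 2*4*0.5994 = 4.7954, grad_y = 2*3*-2.8608 = -17.165
  x_3 = 0.5994 - 0.01*4.7954 = 0.5515
  y_3 = -2.8608 - 0.01*-17.165 = -2.6892
Step 4: grad_x = 2*4*0.5515 = 4.4117, grad_y = 2*3*-2.6892 = -16.1351
  x_4 = 0.5515 - 0.01*4.4117 = 0.5073
  y_4 = -2.6892 - 0.01*-16.1351 = -2.5278
f(0.5073, -2.5278) = 4*0.5073^2 + 3*(-2.5278)^2 = 20.1994


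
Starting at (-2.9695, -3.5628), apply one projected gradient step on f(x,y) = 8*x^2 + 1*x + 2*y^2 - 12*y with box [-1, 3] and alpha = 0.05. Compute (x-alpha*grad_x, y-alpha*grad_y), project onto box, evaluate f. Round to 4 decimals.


Step 1: Compute gradient at (-2.9695, -3.5628).
grad_x = 2*8*-2.9695 + 1 = -46.512
grad_y = 2*2*-3.5628 - 12 = -26.2512
Step 2: Gradient step.
x_raw = -2.9695 - 0.05*-46.512 = -0.6439
y_raw = -3.5628 - 0.05*-26.2512 = -2.2502
Step 3: Project onto [-1, 3].
x_proj = clip(-0.6439) = -0.6439
y_proj = clip(-2.2502) = -1.0
Step 4: Evaluate f.
f(-0.6439, -1.0) = 16.673


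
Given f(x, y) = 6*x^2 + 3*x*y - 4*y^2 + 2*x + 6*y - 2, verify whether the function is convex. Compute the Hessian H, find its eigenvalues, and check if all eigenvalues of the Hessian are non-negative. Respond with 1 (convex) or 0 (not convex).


The Hessian of f(x,y) = 6*x^2 + 3*x*y - 4*y^2 + 2*x + 6*y - 2 is:
H = [[12, 3], [3, -8]]
Trace = 12 - 8 = 4
Determinant = 12*-8 - (3)^2 = -105
Discriminant = (4)^2 - 4*-105 = 436.0
Eigenvalues: lambda_1 = -8.4403, lambda_2 = 12.4403
The function is not convex.

0


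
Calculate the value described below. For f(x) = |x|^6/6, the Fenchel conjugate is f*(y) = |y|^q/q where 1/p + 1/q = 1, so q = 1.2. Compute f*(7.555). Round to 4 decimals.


The conjugate exponent q satisfies 1/p + 1/q = 1.
p = 6, so q = 6/(6 - 1) = 1.2
|y|^q = 7.555^1.2 = 11.3209
f*(7.555) = 11.3209 / 1.2 = 9.4341


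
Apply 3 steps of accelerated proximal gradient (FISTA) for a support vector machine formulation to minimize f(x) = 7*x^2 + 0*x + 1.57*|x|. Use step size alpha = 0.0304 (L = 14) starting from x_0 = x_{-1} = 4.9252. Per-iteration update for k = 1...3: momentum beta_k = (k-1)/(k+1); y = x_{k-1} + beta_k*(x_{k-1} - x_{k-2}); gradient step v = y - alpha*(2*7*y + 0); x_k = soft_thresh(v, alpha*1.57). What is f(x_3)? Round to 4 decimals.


FISTA on f(x) = 7*x^2 + 0*x + 1.57*|x|
L = 14, alpha = 0.0304
Iteration 1: beta = 0.0, y = 4.9252 + 0.0*(4.9252 - 4.9252) = 4.9252
  grad(y) = 68.9528, v = y - alpha*grad = 2.829
  prox(v) = soft_thresh(2.829, 0.0477) = 2.7813
Iteration 2: beta = 0.3333, y = 2.7813 + 0.3333*(2.7813 - 4.9252) = 2.0667
  grad(y) = 28.9335, v = y - alpha*grad = 1.1871
  prox(v) = soft_thresh(1.1871, 0.0477) = 1.1394
Iteration 3: beta = 0.5, y = 1.1394 + 0.5*(1.1394 - 2.7813) = 0.3184
  grad(y) = 4.4576, v = y - alpha*grad = 0.1829
  prox(v) = soft_thresh(0.1829, 0.0477) = 0.1352
f(x_3) = 7*0.1352^2 + 0*0.1352 + 1.57*|0.1352| = 0.3401


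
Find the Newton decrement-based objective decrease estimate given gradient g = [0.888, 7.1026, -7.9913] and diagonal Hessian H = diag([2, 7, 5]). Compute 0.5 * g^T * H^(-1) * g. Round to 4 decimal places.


Step 1: H is diagonal, so H^(-1) * g = [0.444, 1.0147, -1.5983].
Step 2: g^T H^(-1) g = sum_i g_i^2 / H_ii
  = (0.888)^2/2 + (7.1026)^2/7 + (-7.9913)^2/5
  = 0.3943 + 7.2067 + 12.7722 = 20.3732
Step 3: Objective decrease = 0.5 * g^T H^(-1) g = 10.1866


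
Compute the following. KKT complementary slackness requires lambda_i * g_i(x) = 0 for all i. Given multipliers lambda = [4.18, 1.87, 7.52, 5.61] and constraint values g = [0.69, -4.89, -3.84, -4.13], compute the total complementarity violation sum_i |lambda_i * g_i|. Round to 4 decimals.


KKT complementary slackness check:
lambda_1 * g_1 = 4.18 * 0.69 = 2.8842
lambda_2 * g_2 = 1.87 * -4.89 = -9.1443
lambda_3 * g_3 = 7.52 * -3.84 = -28.8768
lambda_4 * g_4 = 5.61 * -4.13 = -23.1693
Total violation = 2.8842 + 9.1443 + 28.8768 + 23.1693 = 64.0746


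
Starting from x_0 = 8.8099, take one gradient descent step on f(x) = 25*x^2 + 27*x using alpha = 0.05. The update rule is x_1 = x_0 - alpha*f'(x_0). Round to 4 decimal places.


We compute the gradient at x_0 and apply the update.
f'(x) = 50*x + 27
f'(8.8099) = 50*8.8099 + 27 = 467.495
x_1 = 8.8099 - 0.05*467.495 = -14.5649


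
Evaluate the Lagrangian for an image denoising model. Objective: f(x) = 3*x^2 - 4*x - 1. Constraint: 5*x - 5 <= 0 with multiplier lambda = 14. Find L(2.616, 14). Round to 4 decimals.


Step 1: Evaluate f(x).
f(2.616) = 3*2.616^2 - 4*2.616 - 1 = 9.0664
Step 2: Evaluate g(x).
g(2.616) = 5*2.616 - 5 = 8.08
Step 3: Compute Lagrangian.
L = 9.0664 + 14*8.08 = 122.1864


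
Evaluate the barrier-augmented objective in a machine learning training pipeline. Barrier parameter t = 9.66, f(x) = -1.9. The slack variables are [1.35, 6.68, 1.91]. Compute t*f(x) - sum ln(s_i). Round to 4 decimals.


Step 1: Compute log-barrier.
ln values: [0.3001, 1.8991, 0.6471]
phi = -(0.3001 + 1.8991 + 0.6471) = -2.8463
Step 2: Compute augmented objective.
t*f(x) = 9.66*-1.9 = -18.354
Total = -18.354 - 2.8463 = -21.2003


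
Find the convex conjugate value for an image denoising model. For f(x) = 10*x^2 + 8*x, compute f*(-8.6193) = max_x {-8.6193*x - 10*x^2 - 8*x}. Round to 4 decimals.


f*(y) = sup_x {y*x - a*x^2 - b*x} = sup_x {(y-b)*x - a*x^2}
FOC: (y - b) - 2a*x = 0 => x* = (y - b)/(2a)
x* = (-8.6193 - 8)/(2*10) = -0.831
f*(-8.6193) = (y-b)^2/(4a) = (-8.6193 - 8)^2/(4*10)
= 276.2011/40 = 6.905


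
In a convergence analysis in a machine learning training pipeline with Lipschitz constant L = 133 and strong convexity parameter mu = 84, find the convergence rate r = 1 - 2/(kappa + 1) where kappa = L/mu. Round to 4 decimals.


Step 1: Compute the condition number.
kappa = L/mu = 133/84 = 1.5833
Step 2: Compute the convergence rate.
r = 1 - 2/(kappa + 1) = 1 - 2*mu/(L + mu) = (L - mu)/(L + mu) = 49/217 = 0.2258


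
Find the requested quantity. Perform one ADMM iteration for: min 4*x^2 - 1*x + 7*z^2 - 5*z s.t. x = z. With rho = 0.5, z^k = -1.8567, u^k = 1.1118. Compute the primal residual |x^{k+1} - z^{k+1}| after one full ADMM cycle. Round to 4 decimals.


ADMM iteration with rho = 0.5, z^k = -1.8567, u^k = 1.1118
Step 1: x-update.
Minimize 4*x^2 - 1*x + (0.5/2)*(x + 1.8567 + 1.1118)^2
FOC: (2*4 + 0.5)*x = 1 + 0.5*(-1.8567 - 1.1118)
x^{k+1} = -0.057
Step 2: z-update.
Minimize 7*z^2 - 5*z + (0.5/2)*(-0.057 - z + 1.1118)^2
FOC: (2*7 + 0.5)*z = 5 + 0.5*(-0.057 + 1.1118)
z^{k+1} = 0.3812
Step 3: u-update.
u^{k+1} = 1.1118 - 0.057 - 0.3812 = 0.6736
Step 4: Primal residual = |-0.057 - 0.3812| = 0.4382


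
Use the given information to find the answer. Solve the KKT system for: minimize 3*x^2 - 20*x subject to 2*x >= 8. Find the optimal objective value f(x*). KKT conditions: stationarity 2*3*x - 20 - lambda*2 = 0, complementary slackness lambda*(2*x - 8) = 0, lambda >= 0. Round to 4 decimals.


Step 1: Try lambda = 0 (constraint inactive).
x_unc = 20/(2*3) = 3.3333
Check: 2*3.3333 = 6.6666 < 8 -- violated!
Step 2: Constraint must be active: 2*x = 8
x* = 8/2 = 4.0
lambda = (2*3*4.0 - 20)/2 = 2.0
Step 3: Compute optimal value.
f(x*) = 3*4.0^2 - 20*4.0 = -32.0


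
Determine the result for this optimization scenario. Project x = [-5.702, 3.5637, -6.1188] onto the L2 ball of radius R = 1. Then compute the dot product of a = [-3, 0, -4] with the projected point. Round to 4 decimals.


Step 1: Compute ||x|| (intermediates to 6 decimals).
||x|| = sqrt((-5.702)^2 + 3.5637^2 + (-6.1188)^2) = 9.091341
Step 2: Project.
Since ||x|| > R, scale = R/||x|| = 1/9.091341 = 0.109995, proj(x) = scale * x
proj(x) = [-0.627191, 0.391989, -0.673037]
Step 3: Dot product.
a^T * proj(x) = -3*(-0.627191) + 0*0.391989 - 4*(-0.673037) = 4.5737


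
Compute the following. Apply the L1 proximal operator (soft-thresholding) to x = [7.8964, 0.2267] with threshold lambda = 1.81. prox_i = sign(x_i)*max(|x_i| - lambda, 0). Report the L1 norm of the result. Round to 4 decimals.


Soft-thresholding with lambda = 1.81:
prox(7.8964) = sign(7.8964)*max(|7.8964| - 1.81, 0) = 6.0864
prox(0.2267) = sign(0.2267)*max(|0.2267| - 1.81, 0) = 0.0
prox(x) = [6.0864, 0.0]
||prox(x)||_1 = 6.0864 + 0.0 = 6.0864


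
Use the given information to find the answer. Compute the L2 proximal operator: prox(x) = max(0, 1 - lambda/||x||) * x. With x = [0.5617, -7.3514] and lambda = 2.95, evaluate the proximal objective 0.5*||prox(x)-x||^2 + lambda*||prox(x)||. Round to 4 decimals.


Step 1: Compute ||x||.
||x|| = 7.3728
Step 2: Compute scaling factor.
scale = max(0, 1 - 2.95/7.3728) = 0.5999
Step 3: prox(x) = [0.337, -4.41]
||prox(x)|| = 4.4228
Step 4: Proximal objective.
0.5*||prox-x||^2 = 4.3513
lambda*||prox|| = 13.0473
Total = 17.3986


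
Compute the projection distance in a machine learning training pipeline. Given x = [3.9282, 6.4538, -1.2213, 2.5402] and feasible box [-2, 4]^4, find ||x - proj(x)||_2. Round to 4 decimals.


Project each component onto [-2, 4].
clip(3.9282) = 3.9282, clip(6.4538) = 4.0, clip(-1.2213) = -1.2213, clip(2.5402) = 2.5402
Projection = [3.9282, 4.0, -1.2213, 2.5402]
Squared diffs: [0.0, 6.0211, 0.0, 0.0]
Distance = sqrt(6.0211) = 2.4538


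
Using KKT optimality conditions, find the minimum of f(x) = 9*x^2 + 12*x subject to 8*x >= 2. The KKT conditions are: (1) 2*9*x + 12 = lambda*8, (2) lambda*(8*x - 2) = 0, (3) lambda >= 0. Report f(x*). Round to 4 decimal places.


Step 1: Try lambda = 0 (constraint inactive).
x_unc = -12/(2*9) = -0.6667
Check: 8*-0.6667 = -5.3336 < 2 -- violated!
Step 2: Constraint must be active: 8*x = 2
x* = 2/8 = 0.25
lambda = (2*9*0.25 + 12)/8 = 2.0625
Step 3: Compute optimal value.
f(x*) = 9*0.25^2 + 12*0.25 = 3.5625


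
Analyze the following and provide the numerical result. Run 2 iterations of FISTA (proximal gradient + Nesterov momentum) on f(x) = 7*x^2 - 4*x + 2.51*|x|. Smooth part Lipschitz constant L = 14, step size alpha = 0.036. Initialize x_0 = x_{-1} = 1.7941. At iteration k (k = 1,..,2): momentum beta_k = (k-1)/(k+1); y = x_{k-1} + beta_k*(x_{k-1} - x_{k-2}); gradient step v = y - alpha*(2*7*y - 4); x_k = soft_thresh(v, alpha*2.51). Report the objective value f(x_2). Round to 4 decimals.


FISTA on f(x) = 7*x^2 - 4*x + 2.51*|x|
L = 14, alpha = 0.036
Iteration 1: beta = 0.0, y = 1.7941 + 0.0*(1.7941 - 1.7941) = 1.7941
  grad(y) = 21.1174, v = y - alpha*grad = 1.0339
  prox(v) = soft_thresh(1.0339, 0.0904) = 0.9435
Iteration 2: beta = 0.3333, y = 0.9435 + 0.3333*(0.9435 - 1.7941) = 0.66
  grad(y) = 5.2398, v = y - alpha*grad = 0.4714
  prox(v) = soft_thresh(0.4714, 0.0904) = 0.381
f(x_2) = 7*0.381^2 - 4*0.381 + 2.51*|0.381| = 0.4484


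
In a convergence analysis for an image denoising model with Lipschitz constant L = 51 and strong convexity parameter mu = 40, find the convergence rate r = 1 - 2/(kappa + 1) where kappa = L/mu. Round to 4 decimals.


Step 1: Compute the condition number.
kappa = L/mu = 51/40 = 1.275
Step 2: Compute the convergence rate.
r = 1 - 2/(kappa + 1) = 1 - 2*mu/(L + mu) = (L - mu)/(L + mu) = 11/91 = 0.1209


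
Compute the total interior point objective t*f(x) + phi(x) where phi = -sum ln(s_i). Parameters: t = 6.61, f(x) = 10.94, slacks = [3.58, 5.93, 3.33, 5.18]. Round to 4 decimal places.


Step 1: Compute log-barrier.
ln values: [1.2754, 1.78, 1.203, 1.6448]
phi = -(1.2754 + 1.78 + 1.203 + 1.6448) = -5.9032
Step 2: Compute augmented objective.
t*f(x) = 6.61*10.94 = 72.3134
Total = 72.3134 - 5.9032 = 66.4102


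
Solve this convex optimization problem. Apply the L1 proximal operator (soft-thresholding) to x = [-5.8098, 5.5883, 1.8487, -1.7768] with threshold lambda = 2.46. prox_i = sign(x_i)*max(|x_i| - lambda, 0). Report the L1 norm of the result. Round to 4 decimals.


Soft-thresholding with lambda = 2.46:
prox(-5.8098) = sign(-5.8098)*max(|-5.8098| - 2.46, 0) = -3.3498
prox(5.5883) = sign(5.5883)*max(|5.5883| - 2.46, 0) = 3.1283
prox(1.8487) = sign(1.8487)*max(|1.8487| - 2.46, 0) = 0.0
prox(-1.7768) = sign(-1.7768)*max(|-1.7768| - 2.46, 0) = 0.0
prox(x) = [-3.3498, 3.1283, 0.0, 0.0]
||prox(x)||_1 = 3.3498 + 3.1283 + 0.0 + 0.0 = 6.4781


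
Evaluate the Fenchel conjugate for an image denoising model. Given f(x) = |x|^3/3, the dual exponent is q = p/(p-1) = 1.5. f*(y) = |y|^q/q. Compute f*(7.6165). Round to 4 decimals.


The conjugate exponent q satisfies 1/p + 1/q = 1.
p = 3, so q = 3/(3 - 1) = 1.5
|y|^q = 7.6165^1.5 = 21.02
f*(7.6165) = 21.02 / 1.5 = 14.0133


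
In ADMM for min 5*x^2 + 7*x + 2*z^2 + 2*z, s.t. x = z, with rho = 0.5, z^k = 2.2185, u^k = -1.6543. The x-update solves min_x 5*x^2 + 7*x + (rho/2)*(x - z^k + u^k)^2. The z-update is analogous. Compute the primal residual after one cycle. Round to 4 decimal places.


ADMM iteration with rho = 0.5, z^k = 2.2185, u^k = -1.6543
Step 1: x-update.
Minimize 5*x^2 + 7*x + (0.5/2)*(x - 2.2185 - 1.6543)^2
FOC: (2*5 + 0.5)*x = -7 + 0.5*(2.2185 + 1.6543)
x^{k+1} = -0.4822
Step 2: z-update.
Minimize 2*z^2 + 2*z + (0.5/2)*(-0.4822 - z - 1.6543)^2
FOC: (2*2 + 0.5)*z = -2 + 0.5*(-0.4822 - 1.6543)
z^{k+1} = -0.6818
Step 3: u-update.
u^{k+1} = -1.6543 - 0.4822 + 0.6818 = -1.4547
Step 4: Primal residual = |-0.4822 + 0.6818| = 0.1996


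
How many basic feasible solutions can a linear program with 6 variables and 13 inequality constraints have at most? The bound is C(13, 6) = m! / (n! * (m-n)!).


Each vertex corresponds to some choice of n active constraints out of m, so the number of vertices is at most C(m, n) = m! / (n!(m-n)!).
m = 13, n = 6
Numerator: 13 * 12 * 11 * 10 * 9 * 8
Denominator: 6! = 720
C(13, 6) = 1716


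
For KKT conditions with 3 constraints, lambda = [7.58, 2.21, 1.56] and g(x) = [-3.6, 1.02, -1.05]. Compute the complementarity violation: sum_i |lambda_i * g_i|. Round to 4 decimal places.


KKT complementary slackness check:
lambda_1 * g_1 = 7.58 * -3.6 = -27.288
lambda_2 * g_2 = 2.21 * 1.02 = 2.2542
lambda_3 * g_3 = 1.56 * -1.05 = -1.638
Total violation = 27.288 + 2.2542 + 1.638 = 31.1802


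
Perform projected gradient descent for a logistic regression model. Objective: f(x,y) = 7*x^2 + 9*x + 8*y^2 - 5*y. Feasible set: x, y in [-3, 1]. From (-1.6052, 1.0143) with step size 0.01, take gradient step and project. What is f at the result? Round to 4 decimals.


Step 1: Compute gradient at (-1.6052, 1.0143).
grad_x = 2*7*-1.6052 + 9 = -13.4728
grad_y = 2*8*1.0143 - 5 = 11.2288
Step 2: Gradient step.
x_raw = -1.6052 - 0.01*-13.4728 = -1.4705
y_raw = 1.0143 - 0.01*11.2288 = 0.902
Step 3: Project onto [-3, 1].
x_proj = clip(-1.4705) = -1.4705
y_proj = clip(0.902) = 0.902
Step 4: Evaluate f.
f(-1.4705, 0.902) = 3.9007


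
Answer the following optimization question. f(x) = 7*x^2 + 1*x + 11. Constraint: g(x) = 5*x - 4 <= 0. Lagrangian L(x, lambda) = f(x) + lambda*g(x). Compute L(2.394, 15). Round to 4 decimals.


Step 1: Evaluate f(x).
f(2.394) = 7*2.394^2 + 1*2.394 + 11 = 53.5127
Step 2: Evaluate g(x).
g(2.394) = 5*2.394 - 4 = 7.97
Step 3: Compute Lagrangian.
L = 53.5127 + 15*7.97 = 173.0627


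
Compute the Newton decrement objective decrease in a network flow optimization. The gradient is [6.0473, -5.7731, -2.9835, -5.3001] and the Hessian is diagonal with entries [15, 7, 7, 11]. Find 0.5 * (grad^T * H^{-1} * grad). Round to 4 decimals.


Step 1: H is diagonal, so H^(-1) * g = [0.4032, -0.8247, -0.4262, -0.4818].
Step 2: g^T H^(-1) g = sum_i g_i^2 / H_ii
  = (6.0473)^2/15 + (-5.7731)^2/7 + (-2.9835)^2/7 + (-5.3001)^2/11
  = 2.438 + 4.7612 + 1.2716 + 2.5537 = 11.0246
Step 3: Objective decrease = 0.5 * g^T H^(-1) g = 5.5123


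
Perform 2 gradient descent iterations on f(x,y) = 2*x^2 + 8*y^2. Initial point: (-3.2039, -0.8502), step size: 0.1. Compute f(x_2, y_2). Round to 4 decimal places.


Gradient descent on f(x,y) = 2*x^2 + 8*y^2.
Starting point: (-3.2039, -0.8502), alpha = 0.1
Step 1: grad_x = 2*2*-3.2039 = -12.8156, grad_y = 2*8*-0.8502 = -13.6032
  x_1 = -3.2039 - 0.1*-12.8156 = -1.9223
  y_1 = -0.8502 - 0.1*-13.6032 = 0.5101
Step 2: grad_x = 2*2*-1.9223 = -7.6894, grad_y = 2*8*0.5101 = 8.1619
  x_2 = -1.9223 - 0.1*-7.6894 = -1.1534
  y_2 = 0.5101 - 0.1*8.1619 = -0.3061
f(-1.1534, -0.3061) = 2*(-1.1534)^2 + 8*(-0.3061)^2 = 3.4101


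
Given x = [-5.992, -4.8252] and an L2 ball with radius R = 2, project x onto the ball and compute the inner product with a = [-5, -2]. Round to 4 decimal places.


Step 1: Compute ||x|| (intermediates to 6 decimals).
||x|| = sqrt((-5.992)^2 + (-4.8252)^2) = 7.693284
Step 2: Project.
Since ||x|| > R, scale = R/||x|| = 2/7.693284 = 0.259967, proj(x) = scale * x
proj(x) = [-1.557722, -1.254393]
Step 3: Dot product.
a^T * proj(x) = -5*(-1.557722) - 2*(-1.254393) = 10.2974


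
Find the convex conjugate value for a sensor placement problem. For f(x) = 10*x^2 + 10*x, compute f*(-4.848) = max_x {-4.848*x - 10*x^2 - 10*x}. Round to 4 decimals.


f*(y) = sup_x {y*x - a*x^2 - b*x} = sup_x {(y-b)*x - a*x^2}
FOC: (y - b) - 2a*x = 0 => x* = (y - b)/(2a)
x* = (-4.848 - 10)/(2*10) = -0.7424
f*(-4.848) = (y-b)^2/(4a) = (-4.848 - 10)^2/(4*10)
= 220.4631/40 = 5.5116


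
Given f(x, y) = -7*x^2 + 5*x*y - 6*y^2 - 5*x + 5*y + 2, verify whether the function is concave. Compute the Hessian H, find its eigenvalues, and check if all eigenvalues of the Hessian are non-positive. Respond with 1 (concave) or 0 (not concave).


The Hessian of f(x,y) = -7*x^2 + 5*x*y - 6*y^2 - 5*x + 5*y + 2 is:
H = [[-14, 5], [5, -12]]
Trace = -14 - 12 = -26
Determinant = -14*-12 - (5)^2 = 143
Discriminant = (-26)^2 - 4*143 = 104.0
Eigenvalues: lambda_1 = -18.099, lambda_2 = -7.901
The function is concave.

1


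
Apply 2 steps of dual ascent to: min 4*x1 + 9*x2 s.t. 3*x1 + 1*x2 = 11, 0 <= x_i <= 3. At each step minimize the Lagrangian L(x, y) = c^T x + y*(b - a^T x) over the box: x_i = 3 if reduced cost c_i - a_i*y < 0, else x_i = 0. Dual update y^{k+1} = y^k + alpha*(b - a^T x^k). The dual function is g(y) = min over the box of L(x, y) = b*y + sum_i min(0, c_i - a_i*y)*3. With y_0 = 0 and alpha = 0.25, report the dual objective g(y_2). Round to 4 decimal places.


Dual ascent for LP: min 4*x1 + 9*x2, 3*x1 + 1*x2 = 11, 0 <= x_i <= 3
Step 1: y^k = 0.0, reduced costs: (4.0, 9.0)
  x^k = (0.0, 0.0), subgradient = b - a^T x = 11.0
  y^{k+1} = 0.0 + 0.25*11.0 = 2.75
Step 2: y^k = 2.75, reduced costs: (-4.25, 6.25)
  x^k = (3.0, 0.0), subgradient = b - a^T x = 2.0
  y^{k+1} = 2.75 + 0.25*2.0 = 3.25
Dual objective at y_2 = 3.25: reduced costs (-5.75, 5.75), box minimizer x = (3.0, 0.0)
g(y_2) = b*y + (c1 - a1*y)*x1 + (c2 - a2*y)*x2 = 11*3.25 + (-5.75)*3.0 + 5.75*0.0 = 35.75 - 17.25 + 0.0 = 18.5


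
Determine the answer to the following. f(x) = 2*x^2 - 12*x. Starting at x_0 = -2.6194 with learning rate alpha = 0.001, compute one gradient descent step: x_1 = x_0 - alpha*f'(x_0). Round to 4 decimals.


We compute the gradient at x_0 and apply the update.
f'(x) = 4*x - 12
f'(-2.6194) = 4*-2.6194 - 12 = -22.4776
x_1 = -2.6194 - 0.001*-22.4776 = -2.5969


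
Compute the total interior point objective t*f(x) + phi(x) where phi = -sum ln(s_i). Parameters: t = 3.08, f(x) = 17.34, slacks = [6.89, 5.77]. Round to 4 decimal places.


Step 1: Compute log-barrier.
ln values: [1.9301, 1.7527]
phi = -(1.9301 + 1.7527) = -3.6827
Step 2: Compute augmented objective.
t*f(x) = 3.08*17.34 = 53.4072
Total = 53.4072 - 3.6827 = 49.7245


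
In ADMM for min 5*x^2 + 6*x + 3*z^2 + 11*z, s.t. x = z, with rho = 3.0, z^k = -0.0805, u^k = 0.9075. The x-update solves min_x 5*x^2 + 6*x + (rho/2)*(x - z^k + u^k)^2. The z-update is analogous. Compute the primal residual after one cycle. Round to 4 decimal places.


ADMM iteration with rho = 3.0, z^k = -0.0805, u^k = 0.9075
Step 1: x-update.
Minimize 5*x^2 + 6*x + (3.0/2)*(x + 0.0805 + 0.9075)^2
FOC: (2*5 + 3.0)*x = -6 + 3.0*(-0.0805 - 0.9075)
x^{k+1} = -0.6895
Step 2: z-update.
Minimize 3*z^2 + 11*z + (3.0/2)*(-0.6895 - z + 0.9075)^2
FOC: (2*3 + 3.0)*z = -11 + 3.0*(-0.6895 + 0.9075)
z^{k+1} = -1.1496
Step 3: u-update.
u^{k+1} = 0.9075 - 0.6895 + 1.1496 = 1.3675
Step 4: Primal residual = |-0.6895 + 1.1496| = 0.46


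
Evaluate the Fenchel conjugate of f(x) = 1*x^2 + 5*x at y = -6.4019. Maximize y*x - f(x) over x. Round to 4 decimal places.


f*(y) = sup_x {y*x - a*x^2 - b*x} = sup_x {(y-b)*x - a*x^2}
FOC: (y - b) - 2a*x = 0 => x* = (y - b)/(2a)
x* = (-6.4019 - 5)/(2*1) = -5.701
f*(-6.4019) = (y-b)^2/(4a) = (-6.4019 - 5)^2/(4*1)
= 130.0033/4 = 32.5008


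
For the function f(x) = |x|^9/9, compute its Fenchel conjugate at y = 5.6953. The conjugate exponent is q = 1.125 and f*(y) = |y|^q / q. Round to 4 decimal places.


The conjugate exponent q satisfies 1/p + 1/q = 1.
p = 9, so q = 9/(9 - 1) = 1.125
|y|^q = 5.6953^1.125 = 7.0787
f*(5.6953) = 7.0787 / 1.125 = 6.2922


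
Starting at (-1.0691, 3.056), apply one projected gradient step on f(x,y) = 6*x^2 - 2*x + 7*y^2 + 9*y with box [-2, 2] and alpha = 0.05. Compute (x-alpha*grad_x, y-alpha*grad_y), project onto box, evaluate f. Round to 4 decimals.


Step 1: Compute gradient at (-1.0691, 3.056).
grad_x = 2*6*-1.0691 - 2 = -14.8292
grad_y = 2*7*3.056 + 9 = 51.784
Step 2: Gradient step.
x_raw = -1.0691 - 0.05*-14.8292 = -0.3276
y_raw = 3.056 - 0.05*51.784 = 0.4668
Step 3: Project onto [-2, 2].
x_proj = clip(-0.3276) = -0.3276
y_proj = clip(0.4668) = 0.4668
Step 4: Evaluate f.
f(-0.3276, 0.4668) = 7.0259


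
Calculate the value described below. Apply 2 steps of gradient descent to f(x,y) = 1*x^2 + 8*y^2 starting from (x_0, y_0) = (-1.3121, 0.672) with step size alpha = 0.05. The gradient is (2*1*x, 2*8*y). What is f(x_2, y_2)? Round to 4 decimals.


Gradient descent on f(x,y) = 1*x^2 + 8*y^2.
Starting point: (-1.3121, 0.672), alpha = 0.05
Step 1: grad_x = 2*1*-1.3121 = -2.6242, grad_y = 2*8*0.672 = 10.752
  x_1 = -1.3121 - 0.05*-2.6242 = -1.1809
  y_1 = 0.672 - 0.05*10.752 = 0.1344
Step 2: grad_x = 2*1*-1.1809 = -2.3618, grad_y = 2*8*0.1344 = 2.1504
  x_2 = -1.1809 - 0.05*-2.3618 = -1.0628
  y_2 = 0.1344 - 0.05*2.1504 = 0.0269
f(-1.0628, 0.0269) = 1*(-1.0628)^2 + 8*0.0269^2 = 1.1353


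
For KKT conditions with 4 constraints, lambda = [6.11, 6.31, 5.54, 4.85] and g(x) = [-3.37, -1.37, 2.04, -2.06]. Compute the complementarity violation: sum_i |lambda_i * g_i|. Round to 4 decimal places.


KKT complementary slackness check:
lambda_1 * g_1 = 6.11 * -3.37 = -20.5907
lambda_2 * g_2 = 6.31 * -1.37 = -8.6447
lambda_3 * g_3 = 5.54 * 2.04 = 11.3016
lambda_4 * g_4 = 4.85 * -2.06 = -9.991
Total violation = 20.5907 + 8.6447 + 11.3016 + 9.991 = 50.528


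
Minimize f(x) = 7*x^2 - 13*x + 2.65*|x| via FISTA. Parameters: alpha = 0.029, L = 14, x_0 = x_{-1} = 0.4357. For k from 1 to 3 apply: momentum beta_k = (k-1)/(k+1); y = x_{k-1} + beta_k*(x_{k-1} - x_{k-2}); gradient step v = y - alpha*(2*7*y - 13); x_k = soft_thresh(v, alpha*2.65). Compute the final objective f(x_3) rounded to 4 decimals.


FISTA on f(x) = 7*x^2 - 13*x + 2.65*|x|
L = 14, alpha = 0.029
Iteration 1: beta = 0.0, y = 0.4357 + 0.0*(0.4357 - 0.4357) = 0.4357
  grad(y) = -6.9002, v = y - alpha*grad = 0.6358
  prox(v) = soft_thresh(0.6358, 0.0769) = 0.559
Iteration 2: beta = 0.3333, y = 0.559 + 0.3333*(0.559 - 0.4357) = 0.6
  grad(y) = -4.5994, v = y - alpha*grad = 0.7334
  prox(v) = soft_thresh(0.7334, 0.0769) = 0.6566
Iteration 3: beta = 0.5, y = 0.6566 + 0.5*(0.6566 - 0.559) = 0.7054
  grad(y) = -3.1246, v = y - alpha*grad = 0.796
  prox(v) = soft_thresh(0.796, 0.0769) = 0.7191
f(x_3) = 7*0.7191^2 - 13*0.7191 + 2.65*|0.7191| = -3.823


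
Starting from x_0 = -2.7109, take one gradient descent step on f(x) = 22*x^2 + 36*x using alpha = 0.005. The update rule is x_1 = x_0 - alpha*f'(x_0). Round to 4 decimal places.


We compute the gradient at x_0 and apply the update.
f'(x) = 44*x + 36
f'(-2.7109) = 44*-2.7109 + 36 = -83.2796
x_1 = -2.7109 - 0.005*-83.2796 = -2.2945


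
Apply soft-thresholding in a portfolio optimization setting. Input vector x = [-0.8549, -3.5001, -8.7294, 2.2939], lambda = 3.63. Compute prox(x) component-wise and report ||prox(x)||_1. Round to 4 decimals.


Soft-thresholding with lambda = 3.63:
prox(-0.8549) = sign(-0.8549)*max(|-0.8549| - 3.63, 0) = 0.0
prox(-3.5001) = sign(-3.5001)*max(|-3.5001| - 3.63, 0) = 0.0
prox(-8.7294) = sign(-8.7294)*max(|-8.7294| - 3.63, 0) = -5.0994
prox(2.2939) = sign(2.2939)*max(|2.2939| - 3.63, 0) = 0.0
prox(x) = [0.0, 0.0, -5.0994, 0.0]
||prox(x)||_1 = 0.0 + 0.0 + 5.0994 + 0.0 = 5.0994


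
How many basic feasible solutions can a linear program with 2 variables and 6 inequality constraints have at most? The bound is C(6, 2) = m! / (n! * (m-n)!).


Each vertex corresponds to some choice of n active constraints out of m, so the number of vertices is at most C(m, n) = m! / (n!(m-n)!).
m = 6, n = 2
Numerator: 6 * 5
Denominator: 2! = 2
C(6, 2) = 15


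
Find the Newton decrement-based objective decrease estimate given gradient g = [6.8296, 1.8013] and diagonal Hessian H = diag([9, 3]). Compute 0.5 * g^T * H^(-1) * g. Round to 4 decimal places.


Step 1: H is diagonal, so H^(-1) * g = [0.7588, 0.6004].
Step 2: g^T H^(-1) g = sum_i g_i^2 / H_ii
  = (6.8296)^2/9 + (1.8013)^2/3
  = 5.1826 + 1.0816 = 6.2642
Step 3: Objective decrease = 0.5 * g^T H^(-1) g = 3.1321


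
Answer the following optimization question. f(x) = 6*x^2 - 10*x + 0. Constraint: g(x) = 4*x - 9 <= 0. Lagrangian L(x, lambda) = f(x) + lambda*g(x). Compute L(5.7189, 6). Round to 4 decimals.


Step 1: Evaluate f(x).
f(5.7189) = 6*5.7189^2 - 10*5.7189 + 0 = 139.0459
Step 2: Evaluate g(x).
g(5.7189) = 4*5.7189 - 9 = 13.8756
Step 3: Compute Lagrangian.
L = 139.0459 + 6*13.8756 = 222.2995


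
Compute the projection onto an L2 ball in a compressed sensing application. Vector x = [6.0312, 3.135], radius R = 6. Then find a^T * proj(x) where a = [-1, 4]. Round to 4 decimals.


Step 1: Compute ||x|| (intermediates to 6 decimals).
||x|| = sqrt(6.0312^2 + 3.135^2) = 6.797323
Step 2: Project.
Since ||x|| > R, scale = R/||x|| = 6/6.797323 = 0.8827, proj(x) = scale * x
proj(x) = [5.32374, 2.767265]
Step 3: Dot product.
a^T * proj(x) = -1*5.32374 + 4*2.767265 = 5.7453
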